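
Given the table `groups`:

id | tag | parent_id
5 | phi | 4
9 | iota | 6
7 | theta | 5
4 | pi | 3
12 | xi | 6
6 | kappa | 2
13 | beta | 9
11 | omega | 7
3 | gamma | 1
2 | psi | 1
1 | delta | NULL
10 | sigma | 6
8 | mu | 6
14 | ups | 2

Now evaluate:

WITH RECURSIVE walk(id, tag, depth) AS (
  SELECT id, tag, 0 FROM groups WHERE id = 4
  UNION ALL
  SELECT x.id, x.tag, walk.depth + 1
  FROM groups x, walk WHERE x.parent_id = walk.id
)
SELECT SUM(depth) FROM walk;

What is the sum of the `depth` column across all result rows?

6

Base: id=4 (pi) at depth 0.
Iteration 1: rows with parent_id in {4} -> phi (id 5, depth 1).
Iteration 2: rows with parent_id in {5} -> theta (id 7, depth 2).
Iteration 3: rows with parent_id in {7} -> omega (id 11, depth 3).
Iteration 4: no rows with parent_id in {11}; recursion stops.
SUM(depth) = 0 + 1 + 2 + 3 = 6.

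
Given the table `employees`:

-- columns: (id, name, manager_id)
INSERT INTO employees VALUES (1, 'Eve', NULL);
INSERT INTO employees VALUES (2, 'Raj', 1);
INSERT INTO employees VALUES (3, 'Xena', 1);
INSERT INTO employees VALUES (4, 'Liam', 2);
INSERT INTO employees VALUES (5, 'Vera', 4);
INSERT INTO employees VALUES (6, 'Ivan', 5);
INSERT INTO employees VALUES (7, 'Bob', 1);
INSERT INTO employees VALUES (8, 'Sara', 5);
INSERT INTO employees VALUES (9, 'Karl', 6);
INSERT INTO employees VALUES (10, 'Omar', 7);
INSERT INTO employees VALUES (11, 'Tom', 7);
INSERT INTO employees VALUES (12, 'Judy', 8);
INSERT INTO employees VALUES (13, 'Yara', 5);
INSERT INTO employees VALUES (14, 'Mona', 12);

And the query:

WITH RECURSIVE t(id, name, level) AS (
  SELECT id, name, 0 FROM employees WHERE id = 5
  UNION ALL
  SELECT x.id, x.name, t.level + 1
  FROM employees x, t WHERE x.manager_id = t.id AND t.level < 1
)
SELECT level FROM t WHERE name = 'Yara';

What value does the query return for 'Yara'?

1

Base: id=5 (Vera) at level 0.
Iteration 1: rows with manager_id in {5} -> Ivan (id 6, level 1), Sara (id 8, level 1), Yara (id 13, level 1).
Iteration 2: level < 1 fails for all current rows; recursion stops.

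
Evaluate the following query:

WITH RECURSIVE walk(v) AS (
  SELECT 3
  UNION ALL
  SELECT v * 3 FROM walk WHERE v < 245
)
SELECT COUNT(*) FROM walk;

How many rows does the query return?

6

Base: v=3.
Iteration 1: 3 < 245 holds -> v = 3 * 3 = 9.
Iteration 2: 9 < 245 holds -> v = 9 * 3 = 27.
Iteration 3: 27 < 245 holds -> v = 27 * 3 = 81.
Iteration 4: 81 < 245 holds -> v = 81 * 3 = 243.
Iteration 5: 243 < 245 holds -> v = 243 * 3 = 729.
Iteration 6: 729 < 245 fails; recursion stops.
Total rows emitted: 6.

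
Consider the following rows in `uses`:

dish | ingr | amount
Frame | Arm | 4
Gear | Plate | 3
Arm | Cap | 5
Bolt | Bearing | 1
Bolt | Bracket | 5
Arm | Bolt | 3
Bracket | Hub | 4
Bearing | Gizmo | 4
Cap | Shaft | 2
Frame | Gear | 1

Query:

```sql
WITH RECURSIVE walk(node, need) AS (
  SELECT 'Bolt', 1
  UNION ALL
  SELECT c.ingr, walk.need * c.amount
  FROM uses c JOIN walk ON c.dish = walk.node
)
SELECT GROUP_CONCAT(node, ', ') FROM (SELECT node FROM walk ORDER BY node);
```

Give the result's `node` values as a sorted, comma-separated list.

Bearing, Bolt, Bracket, Gizmo, Hub

Base: (Bolt, need=1).
Iteration 1: components of {Bolt} -> Bearing = 1*1 = 1, Bracket = 1*5 = 5.
Iteration 2: components of {Bearing,Bracket} -> Gizmo = 1*4 = 4, Hub = 5*4 = 20.
Iteration 3: no further components; recursion stops.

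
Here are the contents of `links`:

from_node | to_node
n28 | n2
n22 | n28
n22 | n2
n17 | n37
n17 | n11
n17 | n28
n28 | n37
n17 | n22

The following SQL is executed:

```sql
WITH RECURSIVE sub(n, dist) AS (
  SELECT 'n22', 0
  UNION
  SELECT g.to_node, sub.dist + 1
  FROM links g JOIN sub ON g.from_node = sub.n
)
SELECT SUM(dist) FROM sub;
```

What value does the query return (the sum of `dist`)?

Base: (n22, dist=0).
Iteration 1: edges from {n22} -> (n2, dist=1), (n28, dist=1).
Iteration 2: edges from {n2,n28} -> (n2, dist=2), (n37, dist=2).
Iteration 3: no outgoing edges from {n2,n37}; recursion stops.
SUM(dist) = 0 + 1 + 1 + 2 + 2 = 6.

6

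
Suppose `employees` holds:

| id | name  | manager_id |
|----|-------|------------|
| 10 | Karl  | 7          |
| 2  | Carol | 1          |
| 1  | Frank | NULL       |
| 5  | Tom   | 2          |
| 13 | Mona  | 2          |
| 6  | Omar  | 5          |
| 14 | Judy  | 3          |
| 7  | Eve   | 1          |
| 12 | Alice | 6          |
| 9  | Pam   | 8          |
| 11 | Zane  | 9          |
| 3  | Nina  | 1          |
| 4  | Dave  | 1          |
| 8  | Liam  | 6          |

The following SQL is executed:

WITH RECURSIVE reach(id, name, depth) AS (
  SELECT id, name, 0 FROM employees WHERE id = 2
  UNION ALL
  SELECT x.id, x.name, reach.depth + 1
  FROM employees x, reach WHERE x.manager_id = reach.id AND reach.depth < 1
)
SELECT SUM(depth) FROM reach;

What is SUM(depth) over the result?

Base: id=2 (Carol) at depth 0.
Iteration 1: rows with manager_id in {2} -> Tom (id 5, depth 1), Mona (id 13, depth 1).
Iteration 2: depth < 1 fails for all current rows; recursion stops.
SUM(depth) = 0 + 1 + 1 = 2.

2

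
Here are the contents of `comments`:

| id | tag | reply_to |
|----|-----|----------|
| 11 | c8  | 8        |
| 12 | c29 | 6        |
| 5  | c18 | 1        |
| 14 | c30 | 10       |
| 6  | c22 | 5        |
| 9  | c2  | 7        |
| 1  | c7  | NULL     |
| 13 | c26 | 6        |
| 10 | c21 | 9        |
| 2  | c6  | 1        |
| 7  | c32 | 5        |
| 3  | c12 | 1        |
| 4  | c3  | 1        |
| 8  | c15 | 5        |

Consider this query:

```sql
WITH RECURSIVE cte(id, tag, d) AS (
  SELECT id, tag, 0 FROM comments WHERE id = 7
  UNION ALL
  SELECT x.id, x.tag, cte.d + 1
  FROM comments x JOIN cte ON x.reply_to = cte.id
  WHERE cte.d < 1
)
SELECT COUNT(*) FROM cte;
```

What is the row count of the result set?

2

Base: id=7 (c32) at d 0.
Iteration 1: rows with reply_to in {7} -> c2 (id 9, d 1).
Iteration 2: d < 1 fails for all current rows; recursion stops.
Total rows emitted: 2.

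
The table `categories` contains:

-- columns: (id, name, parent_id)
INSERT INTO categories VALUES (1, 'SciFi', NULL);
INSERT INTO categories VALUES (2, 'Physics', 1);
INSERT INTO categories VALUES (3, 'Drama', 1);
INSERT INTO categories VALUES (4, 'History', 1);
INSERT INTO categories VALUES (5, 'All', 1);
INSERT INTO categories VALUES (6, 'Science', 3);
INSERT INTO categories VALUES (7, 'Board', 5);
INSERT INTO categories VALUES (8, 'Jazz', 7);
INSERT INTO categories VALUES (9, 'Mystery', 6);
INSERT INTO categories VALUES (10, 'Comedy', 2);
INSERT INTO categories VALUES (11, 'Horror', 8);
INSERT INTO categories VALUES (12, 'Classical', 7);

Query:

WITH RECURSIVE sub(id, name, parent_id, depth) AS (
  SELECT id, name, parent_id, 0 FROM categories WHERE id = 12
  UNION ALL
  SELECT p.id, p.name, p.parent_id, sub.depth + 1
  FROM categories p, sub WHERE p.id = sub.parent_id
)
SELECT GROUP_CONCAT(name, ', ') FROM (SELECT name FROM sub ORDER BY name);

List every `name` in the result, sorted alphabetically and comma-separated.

Base: id=12 (Classical), parent_id=7, depth 0.
Iteration 1: join on id=7 -> Board (id 7, parent_id=5, depth 1).
Iteration 2: join on id=5 -> All (id 5, parent_id=1, depth 2).
Iteration 3: join on id=1 -> SciFi (id 1, parent_id=NULL, depth 3).
Iteration 4: parent_id is NULL; no match; recursion stops.

All, Board, Classical, SciFi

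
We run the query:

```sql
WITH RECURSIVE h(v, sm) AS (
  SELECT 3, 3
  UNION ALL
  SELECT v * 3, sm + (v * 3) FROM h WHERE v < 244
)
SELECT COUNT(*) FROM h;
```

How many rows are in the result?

6

Base: v=3, sm=3.
Iteration 1: 3 < 244 holds -> v = 3 * 3 = 9, sm = 3 + 9 = 12.
Iteration 2: 9 < 244 holds -> v = 9 * 3 = 27, sm = 12 + 27 = 39.
Iteration 3: 27 < 244 holds -> v = 27 * 3 = 81, sm = 39 + 81 = 120.
Iteration 4: 81 < 244 holds -> v = 81 * 3 = 243, sm = 120 + 243 = 363.
Iteration 5: 243 < 244 holds -> v = 243 * 3 = 729, sm = 363 + 729 = 1092.
Iteration 6: 729 < 244 fails; recursion stops.
Total rows emitted: 6.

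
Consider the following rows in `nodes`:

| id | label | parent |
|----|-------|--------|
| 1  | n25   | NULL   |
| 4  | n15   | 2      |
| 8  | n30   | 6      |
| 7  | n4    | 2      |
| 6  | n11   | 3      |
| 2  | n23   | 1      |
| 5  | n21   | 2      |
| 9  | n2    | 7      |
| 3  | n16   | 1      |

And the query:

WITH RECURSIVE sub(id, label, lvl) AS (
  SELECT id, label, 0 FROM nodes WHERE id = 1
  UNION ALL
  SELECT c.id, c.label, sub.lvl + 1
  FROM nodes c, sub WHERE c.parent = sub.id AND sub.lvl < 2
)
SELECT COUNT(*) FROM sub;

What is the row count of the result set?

7

Base: id=1 (n25) at lvl 0.
Iteration 1: rows with parent in {1} -> n23 (id 2, lvl 1), n16 (id 3, lvl 1).
Iteration 2: rows with parent in {2,3} -> n15 (id 4, lvl 2), n21 (id 5, lvl 2), n11 (id 6, lvl 2), n4 (id 7, lvl 2).
Iteration 3: lvl < 2 fails for all current rows; recursion stops.
Total rows emitted: 7.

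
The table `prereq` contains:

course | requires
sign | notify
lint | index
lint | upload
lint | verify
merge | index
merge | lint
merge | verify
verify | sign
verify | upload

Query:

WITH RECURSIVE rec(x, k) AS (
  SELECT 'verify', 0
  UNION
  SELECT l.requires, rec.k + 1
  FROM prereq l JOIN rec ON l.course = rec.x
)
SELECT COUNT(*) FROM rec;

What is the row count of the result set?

Base: (verify, k=0).
Iteration 1: edges from {verify} -> (sign, k=1), (upload, k=1).
Iteration 2: edges from {sign,upload} -> (notify, k=2).
Iteration 3: no outgoing edges from {notify}; recursion stops.
Total rows emitted: 4.

4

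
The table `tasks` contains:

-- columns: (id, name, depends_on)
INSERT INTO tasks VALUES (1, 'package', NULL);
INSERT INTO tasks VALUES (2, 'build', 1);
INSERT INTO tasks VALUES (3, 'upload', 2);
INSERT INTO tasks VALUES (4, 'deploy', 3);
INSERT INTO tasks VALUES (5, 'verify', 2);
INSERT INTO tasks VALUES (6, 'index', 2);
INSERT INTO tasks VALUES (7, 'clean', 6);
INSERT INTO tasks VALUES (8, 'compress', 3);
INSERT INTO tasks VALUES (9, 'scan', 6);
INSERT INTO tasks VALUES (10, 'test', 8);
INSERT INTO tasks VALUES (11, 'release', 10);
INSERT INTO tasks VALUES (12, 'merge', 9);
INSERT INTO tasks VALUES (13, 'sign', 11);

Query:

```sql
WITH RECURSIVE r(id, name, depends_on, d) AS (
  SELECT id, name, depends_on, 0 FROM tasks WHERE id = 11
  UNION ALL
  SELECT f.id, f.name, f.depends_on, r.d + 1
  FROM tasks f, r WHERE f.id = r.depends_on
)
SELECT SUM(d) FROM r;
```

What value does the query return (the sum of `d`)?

Base: id=11 (release), depends_on=10, d 0.
Iteration 1: join on id=10 -> test (id 10, depends_on=8, d 1).
Iteration 2: join on id=8 -> compress (id 8, depends_on=3, d 2).
Iteration 3: join on id=3 -> upload (id 3, depends_on=2, d 3).
Iteration 4: join on id=2 -> build (id 2, depends_on=1, d 4).
Iteration 5: join on id=1 -> package (id 1, depends_on=NULL, d 5).
Iteration 6: depends_on is NULL; no match; recursion stops.
SUM(d) = 0 + 1 + 2 + 3 + 4 + 5 = 15.

15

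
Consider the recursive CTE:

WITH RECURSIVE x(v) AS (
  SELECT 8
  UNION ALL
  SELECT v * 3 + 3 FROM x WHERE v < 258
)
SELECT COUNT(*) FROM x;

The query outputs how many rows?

5

Base: v=8.
Iteration 1: 8 < 258 holds -> v = 8 * 3 + 3 = 27.
Iteration 2: 27 < 258 holds -> v = 27 * 3 + 3 = 84.
Iteration 3: 84 < 258 holds -> v = 84 * 3 + 3 = 255.
Iteration 4: 255 < 258 holds -> v = 255 * 3 + 3 = 768.
Iteration 5: 768 < 258 fails; recursion stops.
Total rows emitted: 5.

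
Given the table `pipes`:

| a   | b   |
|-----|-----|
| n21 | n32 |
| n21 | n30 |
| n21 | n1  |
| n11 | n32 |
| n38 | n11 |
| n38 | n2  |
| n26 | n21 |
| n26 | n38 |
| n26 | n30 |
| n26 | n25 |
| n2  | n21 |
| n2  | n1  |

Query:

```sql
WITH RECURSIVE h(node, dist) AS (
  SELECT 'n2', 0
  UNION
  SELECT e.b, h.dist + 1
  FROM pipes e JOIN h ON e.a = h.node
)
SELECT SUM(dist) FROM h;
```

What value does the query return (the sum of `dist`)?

8

Base: (n2, dist=0).
Iteration 1: edges from {n2} -> (n1, dist=1), (n21, dist=1).
Iteration 2: edges from {n1,n21} -> (n1, dist=2), (n30, dist=2), (n32, dist=2).
Iteration 3: no outgoing edges from {n1,n30,n32}; recursion stops.
SUM(dist) = 0 + 1 + 1 + 2 + 2 + 2 = 8.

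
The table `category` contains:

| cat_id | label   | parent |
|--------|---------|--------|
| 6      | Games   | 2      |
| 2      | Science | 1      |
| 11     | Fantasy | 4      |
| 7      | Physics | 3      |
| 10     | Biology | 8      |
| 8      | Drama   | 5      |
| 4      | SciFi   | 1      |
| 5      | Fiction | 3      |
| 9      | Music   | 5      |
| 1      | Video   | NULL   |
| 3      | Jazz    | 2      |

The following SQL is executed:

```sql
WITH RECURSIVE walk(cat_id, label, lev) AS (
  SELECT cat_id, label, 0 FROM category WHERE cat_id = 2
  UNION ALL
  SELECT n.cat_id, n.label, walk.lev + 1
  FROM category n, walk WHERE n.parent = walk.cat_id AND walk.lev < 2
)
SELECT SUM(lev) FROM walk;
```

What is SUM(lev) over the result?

6

Base: cat_id=2 (Science) at lev 0.
Iteration 1: rows with parent in {2} -> Jazz (id 3, lev 1), Games (id 6, lev 1).
Iteration 2: rows with parent in {3,6} -> Fiction (id 5, lev 2), Physics (id 7, lev 2).
Iteration 3: lev < 2 fails for all current rows; recursion stops.
SUM(lev) = 0 + 1 + 1 + 2 + 2 = 6.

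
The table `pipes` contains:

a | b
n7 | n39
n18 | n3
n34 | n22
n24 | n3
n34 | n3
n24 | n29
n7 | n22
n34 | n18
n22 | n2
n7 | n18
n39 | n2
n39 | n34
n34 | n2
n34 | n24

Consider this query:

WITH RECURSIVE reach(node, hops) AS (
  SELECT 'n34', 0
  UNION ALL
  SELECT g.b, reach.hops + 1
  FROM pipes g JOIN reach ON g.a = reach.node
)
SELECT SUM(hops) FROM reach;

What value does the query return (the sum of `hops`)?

13

Base: (n34, hops=0).
Iteration 1: edges from {n34} -> (n18, hops=1), (n2, hops=1), (n22, hops=1), (n24, hops=1), (n3, hops=1).
Iteration 2: edges from {n18,n2,n22,n24,n3} -> (n2, hops=2), (n29, hops=2), (n3, hops=2) x2. [UNION ALL keeps all 4 new rows, including repeats]
Iteration 3: no outgoing edges from {n2,n29,n3}; recursion stops.
SUM(hops) = 0 + 1 + 1 + 1 + 1 + 1 + 2 + 2 + 2 + 2 = 13.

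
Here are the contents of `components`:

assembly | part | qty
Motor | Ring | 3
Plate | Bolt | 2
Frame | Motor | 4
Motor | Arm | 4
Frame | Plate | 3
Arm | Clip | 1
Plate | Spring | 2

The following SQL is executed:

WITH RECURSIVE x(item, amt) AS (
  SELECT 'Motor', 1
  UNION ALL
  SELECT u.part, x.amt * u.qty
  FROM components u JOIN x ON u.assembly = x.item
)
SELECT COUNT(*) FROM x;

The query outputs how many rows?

4

Base: (Motor, amt=1).
Iteration 1: components of {Motor} -> Arm = 1*4 = 4, Ring = 1*3 = 3.
Iteration 2: components of {Arm,Ring} -> Clip = 4*1 = 4.
Iteration 3: no further components; recursion stops.
Total rows emitted: 4.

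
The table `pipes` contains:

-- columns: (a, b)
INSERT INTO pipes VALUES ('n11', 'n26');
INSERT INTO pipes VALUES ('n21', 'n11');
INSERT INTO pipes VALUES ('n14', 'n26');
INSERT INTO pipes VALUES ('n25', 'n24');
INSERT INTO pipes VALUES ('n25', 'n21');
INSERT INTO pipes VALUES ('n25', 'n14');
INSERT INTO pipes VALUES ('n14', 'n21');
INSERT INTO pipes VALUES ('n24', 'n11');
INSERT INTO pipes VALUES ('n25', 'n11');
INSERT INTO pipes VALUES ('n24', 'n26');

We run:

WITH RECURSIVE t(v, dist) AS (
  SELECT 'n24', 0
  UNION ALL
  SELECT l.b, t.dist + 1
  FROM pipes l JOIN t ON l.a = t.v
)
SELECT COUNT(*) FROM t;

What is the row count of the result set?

Base: (n24, dist=0).
Iteration 1: edges from {n24} -> (n11, dist=1), (n26, dist=1).
Iteration 2: edges from {n11,n26} -> (n26, dist=2).
Iteration 3: no outgoing edges from {n26}; recursion stops.
Total rows emitted: 4.

4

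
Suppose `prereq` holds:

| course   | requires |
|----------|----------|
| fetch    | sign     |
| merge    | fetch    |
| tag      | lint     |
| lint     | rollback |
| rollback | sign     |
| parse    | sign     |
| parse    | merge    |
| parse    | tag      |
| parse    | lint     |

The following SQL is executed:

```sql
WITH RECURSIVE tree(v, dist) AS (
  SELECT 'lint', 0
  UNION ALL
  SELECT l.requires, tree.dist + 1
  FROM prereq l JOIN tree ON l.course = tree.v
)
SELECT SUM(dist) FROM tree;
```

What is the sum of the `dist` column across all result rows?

3

Base: (lint, dist=0).
Iteration 1: edges from {lint} -> (rollback, dist=1).
Iteration 2: edges from {rollback} -> (sign, dist=2).
Iteration 3: no outgoing edges from {sign}; recursion stops.
SUM(dist) = 0 + 1 + 2 = 3.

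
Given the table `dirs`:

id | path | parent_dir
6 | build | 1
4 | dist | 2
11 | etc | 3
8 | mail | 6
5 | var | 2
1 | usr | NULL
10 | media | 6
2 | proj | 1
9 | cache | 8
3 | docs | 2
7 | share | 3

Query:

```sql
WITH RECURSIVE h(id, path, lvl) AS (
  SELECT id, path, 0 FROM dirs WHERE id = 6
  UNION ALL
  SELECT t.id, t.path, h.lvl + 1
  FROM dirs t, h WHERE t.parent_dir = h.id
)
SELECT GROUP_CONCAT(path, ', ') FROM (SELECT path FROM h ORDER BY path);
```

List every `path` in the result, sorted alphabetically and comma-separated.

build, cache, mail, media

Base: id=6 (build) at lvl 0.
Iteration 1: rows with parent_dir in {6} -> mail (id 8, lvl 1), media (id 10, lvl 1).
Iteration 2: rows with parent_dir in {8,10} -> cache (id 9, lvl 2).
Iteration 3: no rows with parent_dir in {9}; recursion stops.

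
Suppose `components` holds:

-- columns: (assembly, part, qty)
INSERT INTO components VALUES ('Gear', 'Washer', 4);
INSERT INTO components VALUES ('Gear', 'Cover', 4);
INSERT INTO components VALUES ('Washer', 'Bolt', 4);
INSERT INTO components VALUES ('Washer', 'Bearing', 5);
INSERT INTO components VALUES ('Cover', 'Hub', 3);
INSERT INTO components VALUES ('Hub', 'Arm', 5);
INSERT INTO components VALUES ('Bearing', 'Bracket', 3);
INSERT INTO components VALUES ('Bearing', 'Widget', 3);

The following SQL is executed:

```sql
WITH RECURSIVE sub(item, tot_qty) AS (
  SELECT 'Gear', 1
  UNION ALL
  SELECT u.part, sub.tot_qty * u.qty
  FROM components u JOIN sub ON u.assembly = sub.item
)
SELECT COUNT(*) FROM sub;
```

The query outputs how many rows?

Base: (Gear, tot_qty=1).
Iteration 1: components of {Gear} -> Cover = 1*4 = 4, Washer = 1*4 = 4.
Iteration 2: components of {Cover,Washer} -> Bearing = 4*5 = 20, Bolt = 4*4 = 16, Hub = 4*3 = 12.
Iteration 3: components of {Bearing,Bolt,Hub} -> Arm = 12*5 = 60, Bracket = 20*3 = 60, Widget = 20*3 = 60.
Iteration 4: no further components; recursion stops.
Total rows emitted: 9.

9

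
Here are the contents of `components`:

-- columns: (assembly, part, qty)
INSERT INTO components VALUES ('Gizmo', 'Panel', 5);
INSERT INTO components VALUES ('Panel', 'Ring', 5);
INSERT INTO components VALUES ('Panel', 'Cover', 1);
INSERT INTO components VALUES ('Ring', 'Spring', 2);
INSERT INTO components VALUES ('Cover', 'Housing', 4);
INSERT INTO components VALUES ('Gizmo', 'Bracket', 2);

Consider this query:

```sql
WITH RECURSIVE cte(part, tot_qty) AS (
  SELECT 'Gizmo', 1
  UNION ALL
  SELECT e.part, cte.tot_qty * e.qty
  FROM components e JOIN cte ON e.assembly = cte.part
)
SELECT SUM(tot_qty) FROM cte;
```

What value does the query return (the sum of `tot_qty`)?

Base: (Gizmo, tot_qty=1).
Iteration 1: components of {Gizmo} -> Bracket = 1*2 = 2, Panel = 1*5 = 5.
Iteration 2: components of {Bracket,Panel} -> Cover = 5*1 = 5, Ring = 5*5 = 25.
Iteration 3: components of {Cover,Ring} -> Housing = 5*4 = 20, Spring = 25*2 = 50.
Iteration 4: no further components; recursion stops.
SUM(tot_qty) = 1 + 5 + 2 + 25 + 5 + 50 + 20 = 108.

108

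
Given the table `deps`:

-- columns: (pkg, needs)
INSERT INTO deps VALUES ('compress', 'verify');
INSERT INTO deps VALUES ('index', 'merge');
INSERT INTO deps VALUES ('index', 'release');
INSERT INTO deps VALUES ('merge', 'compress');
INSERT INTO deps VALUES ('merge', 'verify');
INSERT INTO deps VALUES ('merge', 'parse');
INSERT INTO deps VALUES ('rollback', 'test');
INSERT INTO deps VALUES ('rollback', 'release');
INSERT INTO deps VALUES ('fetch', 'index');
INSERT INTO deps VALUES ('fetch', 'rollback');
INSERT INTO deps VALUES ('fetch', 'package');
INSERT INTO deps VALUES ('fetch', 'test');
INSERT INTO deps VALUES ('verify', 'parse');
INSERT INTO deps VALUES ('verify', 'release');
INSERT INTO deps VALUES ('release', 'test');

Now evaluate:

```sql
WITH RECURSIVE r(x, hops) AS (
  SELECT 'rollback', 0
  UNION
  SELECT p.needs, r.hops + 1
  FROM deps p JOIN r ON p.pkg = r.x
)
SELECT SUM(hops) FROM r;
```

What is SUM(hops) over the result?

Base: (rollback, hops=0).
Iteration 1: edges from {rollback} -> (release, hops=1), (test, hops=1).
Iteration 2: edges from {release,test} -> (test, hops=2).
Iteration 3: no outgoing edges from {test}; recursion stops.
SUM(hops) = 0 + 1 + 1 + 2 = 4.

4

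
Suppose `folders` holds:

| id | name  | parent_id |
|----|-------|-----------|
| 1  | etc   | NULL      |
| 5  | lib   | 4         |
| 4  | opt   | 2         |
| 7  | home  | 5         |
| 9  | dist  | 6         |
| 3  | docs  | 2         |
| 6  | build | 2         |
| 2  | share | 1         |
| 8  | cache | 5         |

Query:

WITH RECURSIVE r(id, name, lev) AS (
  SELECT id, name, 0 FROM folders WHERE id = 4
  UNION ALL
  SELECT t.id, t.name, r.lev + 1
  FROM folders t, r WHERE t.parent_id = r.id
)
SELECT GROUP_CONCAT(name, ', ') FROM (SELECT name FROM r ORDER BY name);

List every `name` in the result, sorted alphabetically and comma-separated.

Base: id=4 (opt) at lev 0.
Iteration 1: rows with parent_id in {4} -> lib (id 5, lev 1).
Iteration 2: rows with parent_id in {5} -> home (id 7, lev 2), cache (id 8, lev 2).
Iteration 3: no rows with parent_id in {7,8}; recursion stops.

cache, home, lib, opt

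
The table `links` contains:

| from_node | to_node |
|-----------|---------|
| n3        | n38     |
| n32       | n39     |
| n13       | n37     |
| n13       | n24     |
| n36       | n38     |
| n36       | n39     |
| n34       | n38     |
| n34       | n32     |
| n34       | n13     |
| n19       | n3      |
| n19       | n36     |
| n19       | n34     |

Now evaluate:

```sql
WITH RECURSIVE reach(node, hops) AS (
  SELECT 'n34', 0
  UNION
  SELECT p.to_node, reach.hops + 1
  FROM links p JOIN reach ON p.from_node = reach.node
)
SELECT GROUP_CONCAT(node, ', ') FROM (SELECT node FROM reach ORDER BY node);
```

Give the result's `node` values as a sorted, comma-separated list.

Base: (n34, hops=0).
Iteration 1: edges from {n34} -> (n13, hops=1), (n32, hops=1), (n38, hops=1).
Iteration 2: edges from {n13,n32,n38} -> (n24, hops=2), (n37, hops=2), (n39, hops=2).
Iteration 3: no outgoing edges from {n24,n37,n39}; recursion stops.

n13, n24, n32, n34, n37, n38, n39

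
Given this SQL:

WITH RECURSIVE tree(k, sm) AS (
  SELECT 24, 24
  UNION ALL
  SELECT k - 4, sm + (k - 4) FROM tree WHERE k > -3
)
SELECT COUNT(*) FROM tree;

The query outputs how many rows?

8

Base: k=24, sm=24.
Iteration 1: 24 > -3 holds -> k = 24 - 4 = 20, sm = 24 + 20 = 44.
Iteration 2: 20 > -3 holds -> k = 20 - 4 = 16, sm = 44 + 16 = 60.
Iteration 3: 16 > -3 holds -> k = 16 - 4 = 12, sm = 60 + 12 = 72.
Iteration 4: 12 > -3 holds -> k = 12 - 4 = 8, sm = 72 + 8 = 80.
Iteration 5: 8 > -3 holds -> k = 8 - 4 = 4, sm = 80 + 4 = 84.
Iteration 6: 4 > -3 holds -> k = 4 - 4 = 0, sm = 84 + 0 = 84.
Iteration 7: 0 > -3 holds -> k = 0 - 4 = -4, sm = 84 + -4 = 80.
Iteration 8: -4 > -3 fails; recursion stops.
Total rows emitted: 8.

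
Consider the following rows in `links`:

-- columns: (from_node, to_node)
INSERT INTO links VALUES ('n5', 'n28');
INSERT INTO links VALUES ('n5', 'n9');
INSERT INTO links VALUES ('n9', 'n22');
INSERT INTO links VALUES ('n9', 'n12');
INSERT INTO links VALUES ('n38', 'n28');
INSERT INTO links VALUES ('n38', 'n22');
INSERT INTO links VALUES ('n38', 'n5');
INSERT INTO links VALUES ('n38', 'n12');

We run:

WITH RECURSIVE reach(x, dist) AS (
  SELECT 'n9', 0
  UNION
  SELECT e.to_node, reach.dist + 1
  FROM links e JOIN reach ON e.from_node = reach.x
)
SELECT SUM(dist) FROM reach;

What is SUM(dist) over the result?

Base: (n9, dist=0).
Iteration 1: edges from {n9} -> (n12, dist=1), (n22, dist=1).
Iteration 2: no outgoing edges from {n12,n22}; recursion stops.
SUM(dist) = 0 + 1 + 1 = 2.

2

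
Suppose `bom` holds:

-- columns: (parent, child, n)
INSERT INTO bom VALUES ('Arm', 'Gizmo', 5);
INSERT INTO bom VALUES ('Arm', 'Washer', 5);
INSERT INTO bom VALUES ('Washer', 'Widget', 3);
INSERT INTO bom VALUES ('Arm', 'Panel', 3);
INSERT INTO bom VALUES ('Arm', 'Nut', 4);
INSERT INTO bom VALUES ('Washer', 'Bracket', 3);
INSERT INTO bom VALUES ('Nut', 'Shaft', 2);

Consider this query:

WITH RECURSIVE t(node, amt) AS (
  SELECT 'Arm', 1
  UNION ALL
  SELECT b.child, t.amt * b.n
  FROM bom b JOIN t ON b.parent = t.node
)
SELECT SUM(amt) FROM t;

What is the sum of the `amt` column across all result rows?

Base: (Arm, amt=1).
Iteration 1: components of {Arm} -> Gizmo = 1*5 = 5, Nut = 1*4 = 4, Panel = 1*3 = 3, Washer = 1*5 = 5.
Iteration 2: components of {Gizmo,Nut,Panel,Washer} -> Bracket = 5*3 = 15, Shaft = 4*2 = 8, Widget = 5*3 = 15.
Iteration 3: no further components; recursion stops.
SUM(amt) = 1 + 5 + 5 + 3 + 4 + 15 + 15 + 8 = 56.

56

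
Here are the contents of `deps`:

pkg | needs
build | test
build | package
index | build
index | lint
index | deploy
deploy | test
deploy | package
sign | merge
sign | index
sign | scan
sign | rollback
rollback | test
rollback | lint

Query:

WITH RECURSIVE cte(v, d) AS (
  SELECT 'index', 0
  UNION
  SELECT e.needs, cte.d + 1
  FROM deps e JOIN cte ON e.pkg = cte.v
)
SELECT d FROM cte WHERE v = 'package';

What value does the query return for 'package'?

Base: (index, d=0).
Iteration 1: edges from {index} -> (build, d=1), (deploy, d=1), (lint, d=1).
Iteration 2: edges from {build,deploy,lint} -> (package, d=2), (test, d=2). [UNION drops 2 duplicate row(s)]
Iteration 3: no outgoing edges from {package,test}; recursion stops.

2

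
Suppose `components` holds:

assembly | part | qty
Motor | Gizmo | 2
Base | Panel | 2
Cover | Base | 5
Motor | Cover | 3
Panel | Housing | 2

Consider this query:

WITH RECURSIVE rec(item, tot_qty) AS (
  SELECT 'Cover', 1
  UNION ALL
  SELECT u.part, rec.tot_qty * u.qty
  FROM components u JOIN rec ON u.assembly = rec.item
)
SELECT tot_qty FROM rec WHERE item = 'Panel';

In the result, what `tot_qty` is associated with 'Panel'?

Base: (Cover, tot_qty=1).
Iteration 1: components of {Cover} -> Base = 1*5 = 5.
Iteration 2: components of {Base} -> Panel = 5*2 = 10.
Iteration 3: components of {Panel} -> Housing = 10*2 = 20.
Iteration 4: no further components; recursion stops.

10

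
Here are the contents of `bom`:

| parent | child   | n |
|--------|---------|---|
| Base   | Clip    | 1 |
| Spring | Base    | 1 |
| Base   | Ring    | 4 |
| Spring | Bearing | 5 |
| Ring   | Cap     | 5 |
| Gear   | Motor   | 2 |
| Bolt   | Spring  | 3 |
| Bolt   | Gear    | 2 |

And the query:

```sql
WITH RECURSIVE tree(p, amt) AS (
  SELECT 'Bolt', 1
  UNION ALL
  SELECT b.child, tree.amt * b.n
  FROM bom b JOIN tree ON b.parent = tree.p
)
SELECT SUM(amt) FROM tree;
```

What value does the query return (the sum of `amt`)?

Base: (Bolt, amt=1).
Iteration 1: components of {Bolt} -> Gear = 1*2 = 2, Spring = 1*3 = 3.
Iteration 2: components of {Gear,Spring} -> Base = 3*1 = 3, Bearing = 3*5 = 15, Motor = 2*2 = 4.
Iteration 3: components of {Base,Bearing,Motor} -> Clip = 3*1 = 3, Ring = 3*4 = 12.
Iteration 4: components of {Clip,Ring} -> Cap = 12*5 = 60.
Iteration 5: no further components; recursion stops.
SUM(amt) = 1 + 3 + 2 + 15 + 3 + 4 + 3 + 12 + 60 = 103.

103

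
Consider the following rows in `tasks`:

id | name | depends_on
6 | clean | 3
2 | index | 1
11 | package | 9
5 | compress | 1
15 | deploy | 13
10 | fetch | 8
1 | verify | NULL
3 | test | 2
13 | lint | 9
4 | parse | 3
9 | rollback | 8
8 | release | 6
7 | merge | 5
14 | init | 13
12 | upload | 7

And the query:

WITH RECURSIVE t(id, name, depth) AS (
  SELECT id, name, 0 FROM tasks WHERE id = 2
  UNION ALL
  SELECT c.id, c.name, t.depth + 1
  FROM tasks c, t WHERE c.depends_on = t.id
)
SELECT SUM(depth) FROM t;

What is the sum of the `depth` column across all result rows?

Base: id=2 (index) at depth 0.
Iteration 1: rows with depends_on in {2} -> test (id 3, depth 1).
Iteration 2: rows with depends_on in {3} -> parse (id 4, depth 2), clean (id 6, depth 2).
Iteration 3: rows with depends_on in {4,6} -> release (id 8, depth 3).
Iteration 4: rows with depends_on in {8} -> rollback (id 9, depth 4), fetch (id 10, depth 4).
Iteration 5: rows with depends_on in {9,10} -> package (id 11, depth 5), lint (id 13, depth 5).
Iteration 6: rows with depends_on in {11,13} -> init (id 14, depth 6), deploy (id 15, depth 6).
Iteration 7: no rows with depends_on in {14,15}; recursion stops.
SUM(depth) = 0 + 1 + 2 + 2 + 3 + 4 + 4 + 5 + 5 + 6 + 6 = 38.

38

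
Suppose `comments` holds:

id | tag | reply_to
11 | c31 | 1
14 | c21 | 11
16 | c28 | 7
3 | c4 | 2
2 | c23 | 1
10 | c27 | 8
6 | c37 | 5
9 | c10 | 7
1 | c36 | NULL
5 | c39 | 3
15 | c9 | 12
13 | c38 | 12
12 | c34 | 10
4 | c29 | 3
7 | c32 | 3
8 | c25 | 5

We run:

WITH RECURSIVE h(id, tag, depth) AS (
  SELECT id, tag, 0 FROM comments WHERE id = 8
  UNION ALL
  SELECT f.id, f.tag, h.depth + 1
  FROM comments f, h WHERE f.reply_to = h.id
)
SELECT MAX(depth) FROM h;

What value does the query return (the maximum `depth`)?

Base: id=8 (c25) at depth 0.
Iteration 1: rows with reply_to in {8} -> c27 (id 10, depth 1).
Iteration 2: rows with reply_to in {10} -> c34 (id 12, depth 2).
Iteration 3: rows with reply_to in {12} -> c38 (id 13, depth 3), c9 (id 15, depth 3).
Iteration 4: no rows with reply_to in {13,15}; recursion stops.
depth values: 0, 1, 2, 3, 3; the maximum is 3.

3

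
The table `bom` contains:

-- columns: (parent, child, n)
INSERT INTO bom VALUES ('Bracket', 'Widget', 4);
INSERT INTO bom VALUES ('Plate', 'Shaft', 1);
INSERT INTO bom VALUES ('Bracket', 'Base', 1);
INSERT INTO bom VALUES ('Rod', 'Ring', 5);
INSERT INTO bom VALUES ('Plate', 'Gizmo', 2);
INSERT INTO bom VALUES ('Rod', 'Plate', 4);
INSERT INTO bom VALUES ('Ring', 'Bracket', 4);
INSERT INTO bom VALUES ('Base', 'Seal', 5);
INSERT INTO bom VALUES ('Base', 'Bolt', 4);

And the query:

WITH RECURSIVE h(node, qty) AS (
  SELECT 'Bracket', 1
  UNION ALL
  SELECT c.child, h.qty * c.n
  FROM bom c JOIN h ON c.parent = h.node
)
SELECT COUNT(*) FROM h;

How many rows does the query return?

5

Base: (Bracket, qty=1).
Iteration 1: components of {Bracket} -> Base = 1*1 = 1, Widget = 1*4 = 4.
Iteration 2: components of {Base,Widget} -> Bolt = 1*4 = 4, Seal = 1*5 = 5.
Iteration 3: no further components; recursion stops.
Total rows emitted: 5.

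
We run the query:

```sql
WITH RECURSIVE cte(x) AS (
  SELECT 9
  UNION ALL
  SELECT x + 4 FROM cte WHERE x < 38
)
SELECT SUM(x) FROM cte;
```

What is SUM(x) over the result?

Base: x=9.
Iteration 1: 9 < 38 holds -> x = 9 + 4 = 13.
Iteration 2: 13 < 38 holds -> x = 13 + 4 = 17.
Iteration 3: 17 < 38 holds -> x = 17 + 4 = 21.
Iteration 4: 21 < 38 holds -> x = 21 + 4 = 25.
Iteration 5: 25 < 38 holds -> x = 25 + 4 = 29.
Iteration 6: 29 < 38 holds -> x = 29 + 4 = 33.
Iteration 7: 33 < 38 holds -> x = 33 + 4 = 37.
Iteration 8: 37 < 38 holds -> x = 37 + 4 = 41.
Iteration 9: 41 < 38 fails; recursion stops.
SUM(x) = 9 + 13 + 17 + 21 + 25 + 29 + 33 + 37 + 41 = 225.

225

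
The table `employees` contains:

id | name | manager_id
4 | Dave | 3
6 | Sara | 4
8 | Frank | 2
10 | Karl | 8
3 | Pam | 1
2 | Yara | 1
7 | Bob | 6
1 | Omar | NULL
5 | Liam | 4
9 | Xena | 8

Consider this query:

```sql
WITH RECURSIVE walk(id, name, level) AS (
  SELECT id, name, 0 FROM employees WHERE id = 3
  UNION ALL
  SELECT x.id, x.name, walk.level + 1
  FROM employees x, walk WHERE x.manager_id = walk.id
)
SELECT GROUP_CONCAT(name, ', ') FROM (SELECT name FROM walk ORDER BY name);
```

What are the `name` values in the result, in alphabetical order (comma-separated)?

Bob, Dave, Liam, Pam, Sara

Base: id=3 (Pam) at level 0.
Iteration 1: rows with manager_id in {3} -> Dave (id 4, level 1).
Iteration 2: rows with manager_id in {4} -> Liam (id 5, level 2), Sara (id 6, level 2).
Iteration 3: rows with manager_id in {5,6} -> Bob (id 7, level 3).
Iteration 4: no rows with manager_id in {7}; recursion stops.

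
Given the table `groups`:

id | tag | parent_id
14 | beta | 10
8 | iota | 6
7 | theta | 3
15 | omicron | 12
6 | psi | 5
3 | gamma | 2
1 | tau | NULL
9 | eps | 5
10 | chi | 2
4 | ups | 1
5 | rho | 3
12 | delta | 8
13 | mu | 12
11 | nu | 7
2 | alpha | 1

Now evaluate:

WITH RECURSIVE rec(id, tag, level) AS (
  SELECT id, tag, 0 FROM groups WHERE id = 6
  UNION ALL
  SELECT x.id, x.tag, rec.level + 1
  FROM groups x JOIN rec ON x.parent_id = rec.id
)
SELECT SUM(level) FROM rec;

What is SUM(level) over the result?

Base: id=6 (psi) at level 0.
Iteration 1: rows with parent_id in {6} -> iota (id 8, level 1).
Iteration 2: rows with parent_id in {8} -> delta (id 12, level 2).
Iteration 3: rows with parent_id in {12} -> mu (id 13, level 3), omicron (id 15, level 3).
Iteration 4: no rows with parent_id in {13,15}; recursion stops.
SUM(level) = 0 + 1 + 2 + 3 + 3 = 9.

9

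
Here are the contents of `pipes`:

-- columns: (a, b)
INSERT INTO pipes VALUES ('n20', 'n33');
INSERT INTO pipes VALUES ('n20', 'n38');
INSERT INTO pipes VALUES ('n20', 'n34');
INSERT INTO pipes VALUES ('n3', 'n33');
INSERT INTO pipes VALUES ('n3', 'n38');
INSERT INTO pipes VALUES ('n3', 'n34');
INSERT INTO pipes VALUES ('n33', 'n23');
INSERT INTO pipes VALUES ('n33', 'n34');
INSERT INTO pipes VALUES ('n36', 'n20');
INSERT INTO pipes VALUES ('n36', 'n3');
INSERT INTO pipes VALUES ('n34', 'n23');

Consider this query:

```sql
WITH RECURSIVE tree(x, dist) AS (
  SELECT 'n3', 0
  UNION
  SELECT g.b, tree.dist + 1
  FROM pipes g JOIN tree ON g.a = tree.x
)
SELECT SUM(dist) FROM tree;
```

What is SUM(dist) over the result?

10

Base: (n3, dist=0).
Iteration 1: edges from {n3} -> (n33, dist=1), (n34, dist=1), (n38, dist=1).
Iteration 2: edges from {n33,n34,n38} -> (n23, dist=2), (n34, dist=2). [UNION drops 1 duplicate row(s)]
Iteration 3: edges from {n23,n34} -> (n23, dist=3).
Iteration 4: no outgoing edges from {n23}; recursion stops.
SUM(dist) = 0 + 1 + 1 + 1 + 2 + 2 + 3 = 10.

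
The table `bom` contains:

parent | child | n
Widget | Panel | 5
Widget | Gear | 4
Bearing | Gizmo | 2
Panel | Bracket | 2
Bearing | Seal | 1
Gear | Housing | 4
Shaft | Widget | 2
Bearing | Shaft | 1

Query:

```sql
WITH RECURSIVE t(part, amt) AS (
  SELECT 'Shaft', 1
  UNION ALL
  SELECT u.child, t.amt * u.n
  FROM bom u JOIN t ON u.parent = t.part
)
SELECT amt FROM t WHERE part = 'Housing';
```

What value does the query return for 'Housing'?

32

Base: (Shaft, amt=1).
Iteration 1: components of {Shaft} -> Widget = 1*2 = 2.
Iteration 2: components of {Widget} -> Gear = 2*4 = 8, Panel = 2*5 = 10.
Iteration 3: components of {Gear,Panel} -> Bracket = 10*2 = 20, Housing = 8*4 = 32.
Iteration 4: no further components; recursion stops.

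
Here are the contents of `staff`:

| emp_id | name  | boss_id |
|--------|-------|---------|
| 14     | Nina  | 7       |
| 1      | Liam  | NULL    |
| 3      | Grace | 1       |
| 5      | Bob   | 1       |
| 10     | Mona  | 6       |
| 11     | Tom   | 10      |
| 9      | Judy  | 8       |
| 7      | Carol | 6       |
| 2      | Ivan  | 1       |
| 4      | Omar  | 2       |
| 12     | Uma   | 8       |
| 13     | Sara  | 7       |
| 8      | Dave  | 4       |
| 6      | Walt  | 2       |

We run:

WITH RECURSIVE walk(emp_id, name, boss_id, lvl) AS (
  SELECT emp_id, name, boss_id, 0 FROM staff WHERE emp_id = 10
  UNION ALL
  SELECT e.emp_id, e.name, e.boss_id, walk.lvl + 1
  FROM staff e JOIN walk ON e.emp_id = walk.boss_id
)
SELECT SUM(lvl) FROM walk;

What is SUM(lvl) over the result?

Base: emp_id=10 (Mona), boss_id=6, lvl 0.
Iteration 1: join on emp_id=6 -> Walt (id 6, boss_id=2, lvl 1).
Iteration 2: join on emp_id=2 -> Ivan (id 2, boss_id=1, lvl 2).
Iteration 3: join on emp_id=1 -> Liam (id 1, boss_id=NULL, lvl 3).
Iteration 4: boss_id is NULL; no match; recursion stops.
SUM(lvl) = 0 + 1 + 2 + 3 = 6.

6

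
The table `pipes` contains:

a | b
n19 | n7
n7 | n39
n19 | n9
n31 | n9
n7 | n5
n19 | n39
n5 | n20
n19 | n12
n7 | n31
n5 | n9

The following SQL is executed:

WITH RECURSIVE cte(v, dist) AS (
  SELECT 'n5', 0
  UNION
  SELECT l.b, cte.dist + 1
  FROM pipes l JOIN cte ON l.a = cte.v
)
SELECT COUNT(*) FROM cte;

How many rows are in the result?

3

Base: (n5, dist=0).
Iteration 1: edges from {n5} -> (n20, dist=1), (n9, dist=1).
Iteration 2: no outgoing edges from {n20,n9}; recursion stops.
Total rows emitted: 3.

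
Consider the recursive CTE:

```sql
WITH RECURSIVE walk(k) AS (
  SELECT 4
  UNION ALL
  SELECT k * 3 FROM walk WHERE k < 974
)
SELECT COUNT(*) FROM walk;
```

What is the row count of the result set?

7

Base: k=4.
Iteration 1: 4 < 974 holds -> k = 4 * 3 = 12.
Iteration 2: 12 < 974 holds -> k = 12 * 3 = 36.
Iteration 3: 36 < 974 holds -> k = 36 * 3 = 108.
Iteration 4: 108 < 974 holds -> k = 108 * 3 = 324.
Iteration 5: 324 < 974 holds -> k = 324 * 3 = 972.
Iteration 6: 972 < 974 holds -> k = 972 * 3 = 2916.
Iteration 7: 2916 < 974 fails; recursion stops.
Total rows emitted: 7.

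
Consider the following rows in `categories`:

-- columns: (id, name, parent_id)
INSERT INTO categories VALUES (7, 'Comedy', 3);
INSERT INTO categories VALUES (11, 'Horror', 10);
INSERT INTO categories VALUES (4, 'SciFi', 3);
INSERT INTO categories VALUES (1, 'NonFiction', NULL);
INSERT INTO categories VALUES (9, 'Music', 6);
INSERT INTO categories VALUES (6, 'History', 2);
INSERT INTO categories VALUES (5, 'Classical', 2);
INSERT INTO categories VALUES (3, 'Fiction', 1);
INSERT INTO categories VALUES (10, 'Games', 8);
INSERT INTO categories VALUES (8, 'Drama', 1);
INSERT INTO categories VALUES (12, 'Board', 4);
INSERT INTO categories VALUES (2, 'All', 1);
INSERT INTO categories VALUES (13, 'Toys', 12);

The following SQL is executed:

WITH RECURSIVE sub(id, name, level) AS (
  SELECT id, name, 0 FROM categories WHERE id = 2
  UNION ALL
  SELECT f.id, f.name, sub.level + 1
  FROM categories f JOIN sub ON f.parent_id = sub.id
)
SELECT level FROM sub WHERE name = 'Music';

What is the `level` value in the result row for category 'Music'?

Base: id=2 (All) at level 0.
Iteration 1: rows with parent_id in {2} -> Classical (id 5, level 1), History (id 6, level 1).
Iteration 2: rows with parent_id in {5,6} -> Music (id 9, level 2).
Iteration 3: no rows with parent_id in {9}; recursion stops.

2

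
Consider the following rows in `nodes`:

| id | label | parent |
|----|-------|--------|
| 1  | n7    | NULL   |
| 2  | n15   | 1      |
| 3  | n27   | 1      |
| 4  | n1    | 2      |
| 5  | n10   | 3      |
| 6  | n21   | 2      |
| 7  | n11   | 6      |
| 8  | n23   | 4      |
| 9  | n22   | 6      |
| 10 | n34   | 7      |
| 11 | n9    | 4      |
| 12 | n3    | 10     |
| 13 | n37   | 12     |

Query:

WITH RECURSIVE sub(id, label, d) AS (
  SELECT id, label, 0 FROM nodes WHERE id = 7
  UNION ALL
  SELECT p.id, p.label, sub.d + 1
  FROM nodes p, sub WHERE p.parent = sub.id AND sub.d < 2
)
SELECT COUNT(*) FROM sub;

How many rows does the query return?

3

Base: id=7 (n11) at d 0.
Iteration 1: rows with parent in {7} -> n34 (id 10, d 1).
Iteration 2: rows with parent in {10} -> n3 (id 12, d 2).
Iteration 3: d < 2 fails for all current rows; recursion stops.
Total rows emitted: 3.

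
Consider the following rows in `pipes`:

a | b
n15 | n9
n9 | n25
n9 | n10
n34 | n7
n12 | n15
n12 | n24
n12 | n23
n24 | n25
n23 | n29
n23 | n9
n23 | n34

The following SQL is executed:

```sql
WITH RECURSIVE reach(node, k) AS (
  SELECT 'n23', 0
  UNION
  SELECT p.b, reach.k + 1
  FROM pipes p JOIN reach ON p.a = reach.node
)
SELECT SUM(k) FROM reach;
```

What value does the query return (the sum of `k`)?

Base: (n23, k=0).
Iteration 1: edges from {n23} -> (n29, k=1), (n34, k=1), (n9, k=1).
Iteration 2: edges from {n29,n34,n9} -> (n10, k=2), (n25, k=2), (n7, k=2).
Iteration 3: no outgoing edges from {n10,n25,n7}; recursion stops.
SUM(k) = 0 + 1 + 1 + 1 + 2 + 2 + 2 = 9.

9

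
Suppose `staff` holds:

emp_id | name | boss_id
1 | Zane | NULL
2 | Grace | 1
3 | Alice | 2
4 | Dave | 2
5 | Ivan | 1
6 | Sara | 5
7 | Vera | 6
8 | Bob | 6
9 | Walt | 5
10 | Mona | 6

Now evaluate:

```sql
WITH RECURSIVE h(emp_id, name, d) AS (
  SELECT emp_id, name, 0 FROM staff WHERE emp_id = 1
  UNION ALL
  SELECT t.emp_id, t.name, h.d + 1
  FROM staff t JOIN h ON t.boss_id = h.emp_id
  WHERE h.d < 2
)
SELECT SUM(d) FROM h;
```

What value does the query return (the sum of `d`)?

10

Base: emp_id=1 (Zane) at d 0.
Iteration 1: rows with boss_id in {1} -> Grace (id 2, d 1), Ivan (id 5, d 1).
Iteration 2: rows with boss_id in {2,5} -> Alice (id 3, d 2), Dave (id 4, d 2), Sara (id 6, d 2), Walt (id 9, d 2).
Iteration 3: d < 2 fails for all current rows; recursion stops.
SUM(d) = 0 + 1 + 1 + 2 + 2 + 2 + 2 = 10.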